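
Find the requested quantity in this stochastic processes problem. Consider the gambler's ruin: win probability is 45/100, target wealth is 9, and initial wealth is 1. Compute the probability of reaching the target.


Gambler's ruin formula:
r = q/p = 0.5500/0.4500 = 1.2222
P(win) = (1 - r^i)/(1 - r^N)
= (1 - 1.2222^1)/(1 - 1.2222^9)
= 0.0437

0.0437


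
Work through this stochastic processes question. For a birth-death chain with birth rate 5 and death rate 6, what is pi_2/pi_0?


For birth-death process, pi_n/pi_0 = (lambda/mu)^n
= (5/6)^2
= 0.6944

0.6944


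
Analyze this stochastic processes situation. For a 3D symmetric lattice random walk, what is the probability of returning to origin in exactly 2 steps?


P(return in 2 steps) = P(reverse first step) = 1/(2d)
= 1/6
= 0.1667

0.1667


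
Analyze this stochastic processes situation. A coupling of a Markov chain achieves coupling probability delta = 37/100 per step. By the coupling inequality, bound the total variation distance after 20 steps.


TV distance bound <= (1-delta)^n
= (1 - 0.3700)^20
= 0.6300^20
= 9.7009e-05

9.7009e-05


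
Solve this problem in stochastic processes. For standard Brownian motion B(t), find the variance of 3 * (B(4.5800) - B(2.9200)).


Var(alpha*(B(t)-B(s))) = alpha^2 * (t-s)
= 3^2 * (4.5800 - 2.9200)
= 9 * 1.6600
= 14.9400

14.9400


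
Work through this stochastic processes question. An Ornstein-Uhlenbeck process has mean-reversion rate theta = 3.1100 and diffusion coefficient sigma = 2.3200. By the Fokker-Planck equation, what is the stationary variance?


Stationary variance = sigma^2 / (2*theta)
= 2.3200^2 / (2*3.1100)
= 5.3824 / 6.2200
= 0.8653

0.8653


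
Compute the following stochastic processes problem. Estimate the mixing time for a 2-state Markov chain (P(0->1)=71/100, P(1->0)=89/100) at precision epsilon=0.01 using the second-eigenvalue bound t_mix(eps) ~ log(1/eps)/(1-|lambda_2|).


lambda_2 = |1 - p01 - p10| = |1 - 0.7100 - 0.8900| = 0.6000
t_mix ~ log(1/eps)/(1 - |lambda_2|)
= log(100)/(1 - 0.6000) = 4.6052/0.4000
= 11.5129

11.5129


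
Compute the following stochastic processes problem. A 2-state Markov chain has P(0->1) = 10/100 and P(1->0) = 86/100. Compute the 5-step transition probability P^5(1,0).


Computing P^5 by matrix multiplication.
P = [[0.9000, 0.1000], [0.8600, 0.1400]]
After raising P to the power 5:
P^5(1,0) = 0.8958

0.8958


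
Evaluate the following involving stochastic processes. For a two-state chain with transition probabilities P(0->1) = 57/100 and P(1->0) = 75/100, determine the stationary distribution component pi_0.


Stationary distribution: pi_0 = p10/(p01+p10), pi_1 = p01/(p01+p10)
p01 = 0.5700, p10 = 0.7500
pi_0 = 0.5682

0.5682


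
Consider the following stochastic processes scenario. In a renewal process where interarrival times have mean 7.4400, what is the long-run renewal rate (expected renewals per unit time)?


Long-run renewal rate = 1/E(X)
= 1/7.4400
= 0.1344

0.1344


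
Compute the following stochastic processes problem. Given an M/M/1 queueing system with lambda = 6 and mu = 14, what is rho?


rho = lambda/mu
= 6/14
= 0.4286

0.4286


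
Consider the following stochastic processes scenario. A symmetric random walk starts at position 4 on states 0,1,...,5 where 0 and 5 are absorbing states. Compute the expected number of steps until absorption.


For symmetric RW on 0,...,N with absorbing barriers, E(i) = i*(N-i)
E(4) = 4 * 1 = 4

4


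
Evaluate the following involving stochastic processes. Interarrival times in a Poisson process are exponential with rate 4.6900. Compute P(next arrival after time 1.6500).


P(X > t) = exp(-lambda * t)
= exp(-4.6900 * 1.6500)
= exp(-7.7385) = 4.3572e-04

4.3572e-04


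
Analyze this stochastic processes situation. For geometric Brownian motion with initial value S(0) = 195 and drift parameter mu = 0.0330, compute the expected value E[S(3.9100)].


E[S(t)] = S(0) * exp(mu * t)
= 195 * exp(0.0330 * 3.9100)
= 195 * 1.1377
= 221.8562

221.8562


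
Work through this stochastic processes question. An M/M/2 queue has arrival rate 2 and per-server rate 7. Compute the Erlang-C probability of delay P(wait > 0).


a = lambda/mu = 0.2857
rho = a/c = 0.1429
Erlang-C formula applied:
C(c,a) = 0.0357

0.0357


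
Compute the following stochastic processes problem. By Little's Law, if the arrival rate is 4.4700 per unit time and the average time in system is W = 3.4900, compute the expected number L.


Little's Law: L = lambda * W
= 4.4700 * 3.4900
= 15.6003

15.6003


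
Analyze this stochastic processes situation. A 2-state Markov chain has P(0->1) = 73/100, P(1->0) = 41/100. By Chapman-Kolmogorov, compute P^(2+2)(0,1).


P^4 = P^2 * P^2
Computing via matrix multiplication of the transition matrix.
Entry (0,1) of P^4 = 0.6401

0.6401


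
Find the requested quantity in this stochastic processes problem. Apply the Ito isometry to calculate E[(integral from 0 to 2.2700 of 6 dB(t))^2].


By Ito isometry: E[(int f dB)^2] = int f^2 dt
= 6^2 * 2.2700
= 36 * 2.2700 = 81.7200

81.7200


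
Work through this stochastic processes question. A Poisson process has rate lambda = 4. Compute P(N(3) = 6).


P(N(t)=k) = (lambda*t)^k * exp(-lambda*t) / k!
lambda*t = 12
= 12^6 * exp(-12) / 6!
= 2985984 * 6.1442e-06 / 720
= 0.0255

0.0255


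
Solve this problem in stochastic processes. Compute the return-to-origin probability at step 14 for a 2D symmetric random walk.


P = C(14,7)^2 / 4^14
= 3432^2 / 268435456
= 11778624 / 268435456
= 0.0439

0.0439


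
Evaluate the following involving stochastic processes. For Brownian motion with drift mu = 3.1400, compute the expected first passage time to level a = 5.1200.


Expected first passage time = a/mu
= 5.1200/3.1400
= 1.6306

1.6306


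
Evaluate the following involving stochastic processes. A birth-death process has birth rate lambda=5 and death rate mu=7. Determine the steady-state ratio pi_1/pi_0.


For birth-death process, pi_n/pi_0 = (lambda/mu)^n
= (5/7)^1
= 0.7143

0.7143


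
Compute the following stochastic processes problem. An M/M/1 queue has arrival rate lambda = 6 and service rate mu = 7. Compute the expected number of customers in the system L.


rho = 6/7 = 0.8571
L = rho/(1-rho)
= 0.8571/0.1429
= 6.0000

6.0000


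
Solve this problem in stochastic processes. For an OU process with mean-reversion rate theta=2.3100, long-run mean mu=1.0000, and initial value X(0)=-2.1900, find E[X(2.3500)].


E[X(t)] = mu + (X(0) - mu)*exp(-theta*t)
= 1.0000 + (-2.1900 - 1.0000)*exp(-2.3100*2.3500)
= 1.0000 + -3.1900 * 0.0044
= 0.9860

0.9860


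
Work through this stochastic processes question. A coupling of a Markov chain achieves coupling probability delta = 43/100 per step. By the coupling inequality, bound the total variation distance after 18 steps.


TV distance bound <= (1-delta)^n
= (1 - 0.4300)^18
= 0.5700^18
= 4.0341e-05

4.0341e-05


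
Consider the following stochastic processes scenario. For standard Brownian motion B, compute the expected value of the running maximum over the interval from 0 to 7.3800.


E(max B(s)) = sqrt(2t/pi)
= sqrt(2*7.3800/pi)
= sqrt(4.6983)
= 2.1675

2.1675


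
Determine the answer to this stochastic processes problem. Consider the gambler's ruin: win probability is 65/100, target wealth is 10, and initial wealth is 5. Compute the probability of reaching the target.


Gambler's ruin formula:
r = q/p = 0.3500/0.6500 = 0.5385
P(win) = (1 - r^i)/(1 - r^N)
= (1 - 0.5385^5)/(1 - 0.5385^10)
= 0.9567

0.9567


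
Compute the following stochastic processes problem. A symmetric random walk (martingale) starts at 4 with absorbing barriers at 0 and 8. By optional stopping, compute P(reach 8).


By optional stopping theorem: E(M at tau) = M(0) = 4
P(hit 8)*8 + P(hit 0)*0 = 4
P(hit 8) = (4 - 0)/(8 - 0) = 1/2 = 0.5000

0.5000


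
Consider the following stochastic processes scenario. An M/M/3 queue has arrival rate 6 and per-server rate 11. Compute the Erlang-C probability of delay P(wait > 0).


a = lambda/mu = 0.5455
rho = a/c = 0.1818
Erlang-C formula applied:
C(c,a) = 0.0191

0.0191


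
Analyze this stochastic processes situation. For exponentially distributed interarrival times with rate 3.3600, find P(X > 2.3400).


P(X > t) = exp(-lambda * t)
= exp(-3.3600 * 2.3400)
= exp(-7.8624) = 3.8495e-04

3.8495e-04


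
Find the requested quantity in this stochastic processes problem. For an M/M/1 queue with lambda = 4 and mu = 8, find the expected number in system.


rho = 4/8 = 0.5000
L = rho/(1-rho)
= 0.5000/0.5000
= 1.0000

1.0000


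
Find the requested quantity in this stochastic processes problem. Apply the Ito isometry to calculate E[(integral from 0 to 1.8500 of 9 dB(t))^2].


By Ito isometry: E[(int f dB)^2] = int f^2 dt
= 9^2 * 1.8500
= 81 * 1.8500 = 149.8500

149.8500


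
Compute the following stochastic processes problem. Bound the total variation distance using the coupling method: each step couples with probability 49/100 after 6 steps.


TV distance bound <= (1-delta)^n
= (1 - 0.4900)^6
= 0.5100^6
= 0.0176

0.0176


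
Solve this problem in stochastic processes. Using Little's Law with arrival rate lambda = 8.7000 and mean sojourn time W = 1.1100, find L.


Little's Law: L = lambda * W
= 8.7000 * 1.1100
= 9.6570

9.6570


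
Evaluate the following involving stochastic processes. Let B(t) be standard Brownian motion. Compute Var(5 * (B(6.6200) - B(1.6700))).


Var(alpha*(B(t)-B(s))) = alpha^2 * (t-s)
= 5^2 * (6.6200 - 1.6700)
= 25 * 4.9500
= 123.7500

123.7500


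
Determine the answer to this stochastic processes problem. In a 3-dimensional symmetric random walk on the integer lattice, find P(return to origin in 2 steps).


P(return in 2 steps) = P(reverse first step) = 1/(2d)
= 1/6
= 0.1667

0.1667


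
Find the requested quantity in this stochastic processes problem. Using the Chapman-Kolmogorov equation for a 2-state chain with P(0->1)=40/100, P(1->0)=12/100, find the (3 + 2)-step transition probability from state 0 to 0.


P^5 = P^3 * P^2
Computing via matrix multiplication of the transition matrix.
Entry (0,0) of P^5 = 0.2504

0.2504


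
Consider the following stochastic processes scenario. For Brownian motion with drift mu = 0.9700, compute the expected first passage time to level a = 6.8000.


Expected first passage time = a/mu
= 6.8000/0.9700
= 7.0103

7.0103


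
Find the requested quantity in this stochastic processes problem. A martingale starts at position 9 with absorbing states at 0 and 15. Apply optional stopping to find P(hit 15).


By optional stopping theorem: E(M at tau) = M(0) = 9
P(hit 15)*15 + P(hit 0)*0 = 9
P(hit 15) = (9 - 0)/(15 - 0) = 3/5 = 0.6000

0.6000


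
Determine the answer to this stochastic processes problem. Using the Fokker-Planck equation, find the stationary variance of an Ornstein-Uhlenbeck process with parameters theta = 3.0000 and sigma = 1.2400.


Stationary variance = sigma^2 / (2*theta)
= 1.2400^2 / (2*3.0000)
= 1.5376 / 6.0000
= 0.2563

0.2563


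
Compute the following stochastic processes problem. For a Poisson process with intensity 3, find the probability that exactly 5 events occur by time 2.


P(N(t)=k) = (lambda*t)^k * exp(-lambda*t) / k!
lambda*t = 6
= 6^5 * exp(-6) / 5!
= 7776 * 0.0025 / 120
= 0.1606

0.1606


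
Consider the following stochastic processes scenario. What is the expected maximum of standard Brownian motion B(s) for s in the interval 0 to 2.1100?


E(max B(s)) = sqrt(2t/pi)
= sqrt(2*2.1100/pi)
= sqrt(1.3433)
= 1.1590

1.1590


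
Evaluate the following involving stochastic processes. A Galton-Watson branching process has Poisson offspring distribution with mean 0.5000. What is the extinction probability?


Since mu = 0.5000 <= 1, extinction probability = 1.

1.0000


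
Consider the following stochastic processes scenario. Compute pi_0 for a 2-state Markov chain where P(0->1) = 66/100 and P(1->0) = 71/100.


Stationary distribution: pi_0 = p10/(p01+p10), pi_1 = p01/(p01+p10)
p01 = 0.6600, p10 = 0.7100
pi_0 = 0.5182

0.5182


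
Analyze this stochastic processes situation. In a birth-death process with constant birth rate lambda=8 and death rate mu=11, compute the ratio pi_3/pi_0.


For birth-death process, pi_n/pi_0 = (lambda/mu)^n
= (8/11)^3
= 0.3847

0.3847


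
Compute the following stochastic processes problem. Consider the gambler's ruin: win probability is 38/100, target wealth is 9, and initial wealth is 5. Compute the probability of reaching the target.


Gambler's ruin formula:
r = q/p = 0.6200/0.3800 = 1.6316
P(win) = (1 - r^i)/(1 - r^N)
= (1 - 1.6316^5)/(1 - 1.6316^9)
= 0.1305

0.1305


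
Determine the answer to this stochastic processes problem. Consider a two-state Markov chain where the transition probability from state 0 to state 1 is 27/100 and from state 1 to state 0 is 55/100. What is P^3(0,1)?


Computing P^3 by matrix multiplication.
P = [[0.7300, 0.2700], [0.5500, 0.4500]]
After raising P to the power 3:
P^3(0,1) = 0.3273

0.3273


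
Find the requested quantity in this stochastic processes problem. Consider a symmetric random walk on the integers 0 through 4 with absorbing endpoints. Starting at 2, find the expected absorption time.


For symmetric RW on 0,...,N with absorbing barriers, E(i) = i*(N-i)
E(2) = 2 * 2 = 4

4


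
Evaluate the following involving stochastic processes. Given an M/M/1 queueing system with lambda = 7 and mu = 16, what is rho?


rho = lambda/mu
= 7/16
= 0.4375

0.4375


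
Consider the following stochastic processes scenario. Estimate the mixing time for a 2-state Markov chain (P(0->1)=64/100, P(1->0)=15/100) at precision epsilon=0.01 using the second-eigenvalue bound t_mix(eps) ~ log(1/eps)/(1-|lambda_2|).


lambda_2 = |1 - p01 - p10| = |1 - 0.6400 - 0.1500| = 0.2100
t_mix ~ log(1/eps)/(1 - |lambda_2|)
= log(100)/(1 - 0.2100) = 4.6052/0.7900
= 5.8293

5.8293


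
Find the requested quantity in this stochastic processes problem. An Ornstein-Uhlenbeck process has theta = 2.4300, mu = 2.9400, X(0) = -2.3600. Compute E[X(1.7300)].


E[X(t)] = mu + (X(0) - mu)*exp(-theta*t)
= 2.9400 + (-2.3600 - 2.9400)*exp(-2.4300*1.7300)
= 2.9400 + -5.3000 * 0.0149
= 2.8608

2.8608


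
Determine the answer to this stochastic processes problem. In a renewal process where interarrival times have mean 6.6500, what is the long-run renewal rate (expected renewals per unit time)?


Long-run renewal rate = 1/E(X)
= 1/6.6500
= 0.1504

0.1504


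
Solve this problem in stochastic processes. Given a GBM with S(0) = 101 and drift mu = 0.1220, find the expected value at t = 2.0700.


E[S(t)] = S(0) * exp(mu * t)
= 101 * exp(0.1220 * 2.0700)
= 101 * 1.2873
= 130.0164

130.0164


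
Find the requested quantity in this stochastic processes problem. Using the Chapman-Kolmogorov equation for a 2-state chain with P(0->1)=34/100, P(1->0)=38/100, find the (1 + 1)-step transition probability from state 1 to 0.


P^2 = P^1 * P^1
Computing via matrix multiplication of the transition matrix.
Entry (1,0) of P^2 = 0.4864

0.4864


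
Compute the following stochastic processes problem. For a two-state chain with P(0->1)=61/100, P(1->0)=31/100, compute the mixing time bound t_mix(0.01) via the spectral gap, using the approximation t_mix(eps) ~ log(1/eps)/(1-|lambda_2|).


lambda_2 = |1 - p01 - p10| = |1 - 0.6100 - 0.3100| = 0.0800
t_mix ~ log(1/eps)/(1 - |lambda_2|)
= log(100)/(1 - 0.0800) = 4.6052/0.9200
= 5.0056

5.0056


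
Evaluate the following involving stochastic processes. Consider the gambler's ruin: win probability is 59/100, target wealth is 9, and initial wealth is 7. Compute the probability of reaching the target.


Gambler's ruin formula:
r = q/p = 0.4100/0.5900 = 0.6949
P(win) = (1 - r^i)/(1 - r^N)
= (1 - 0.6949^7)/(1 - 0.6949^9)
= 0.9579

0.9579


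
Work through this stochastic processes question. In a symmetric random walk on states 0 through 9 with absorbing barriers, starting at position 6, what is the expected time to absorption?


For symmetric RW on 0,...,N with absorbing barriers, E(i) = i*(N-i)
E(6) = 6 * 3 = 18

18


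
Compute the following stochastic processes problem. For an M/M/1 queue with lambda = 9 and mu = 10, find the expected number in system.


rho = 9/10 = 0.9000
L = rho/(1-rho)
= 0.9000/0.1000
= 9.0000

9.0000


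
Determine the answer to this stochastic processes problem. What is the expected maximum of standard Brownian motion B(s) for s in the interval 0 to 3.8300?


E(max B(s)) = sqrt(2t/pi)
= sqrt(2*3.8300/pi)
= sqrt(2.4383)
= 1.5615

1.5615


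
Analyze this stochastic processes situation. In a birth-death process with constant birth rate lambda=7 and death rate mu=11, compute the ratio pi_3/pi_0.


For birth-death process, pi_n/pi_0 = (lambda/mu)^n
= (7/11)^3
= 0.2577

0.2577


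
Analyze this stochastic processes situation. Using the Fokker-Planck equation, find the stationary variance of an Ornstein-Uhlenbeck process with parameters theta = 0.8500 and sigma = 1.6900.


Stationary variance = sigma^2 / (2*theta)
= 1.6900^2 / (2*0.8500)
= 2.8561 / 1.7000
= 1.6801

1.6801


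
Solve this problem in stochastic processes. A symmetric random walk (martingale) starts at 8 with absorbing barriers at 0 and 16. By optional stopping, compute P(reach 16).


By optional stopping theorem: E(M at tau) = M(0) = 8
P(hit 16)*16 + P(hit 0)*0 = 8
P(hit 16) = (8 - 0)/(16 - 0) = 1/2 = 0.5000

0.5000


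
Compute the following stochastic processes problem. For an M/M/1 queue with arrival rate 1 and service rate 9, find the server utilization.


rho = lambda/mu
= 1/9
= 0.1111

0.1111


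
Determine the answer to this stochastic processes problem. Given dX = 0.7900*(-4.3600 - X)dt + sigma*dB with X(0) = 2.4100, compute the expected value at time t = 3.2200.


E[X(t)] = mu + (X(0) - mu)*exp(-theta*t)
= -4.3600 + (2.4100 - -4.3600)*exp(-0.7900*3.2200)
= -4.3600 + 6.7700 * 0.0786
= -3.8281

-3.8281


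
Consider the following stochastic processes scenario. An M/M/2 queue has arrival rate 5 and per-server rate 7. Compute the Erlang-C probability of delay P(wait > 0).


a = lambda/mu = 0.7143
rho = a/c = 0.3571
Erlang-C formula applied:
C(c,a) = 0.1880

0.1880


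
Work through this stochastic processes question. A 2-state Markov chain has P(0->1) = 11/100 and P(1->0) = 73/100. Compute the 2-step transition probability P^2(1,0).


Computing P^2 by matrix multiplication.
P = [[0.8900, 0.1100], [0.7300, 0.2700]]
After raising P to the power 2:
P^2(1,0) = 0.8468

0.8468


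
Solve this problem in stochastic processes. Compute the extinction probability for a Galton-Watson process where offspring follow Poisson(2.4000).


Since mu = 2.4000 > 1, extinction prob q < 1.
Solve s = exp(mu*(s-1)) iteratively.
q = 0.1214

0.1214


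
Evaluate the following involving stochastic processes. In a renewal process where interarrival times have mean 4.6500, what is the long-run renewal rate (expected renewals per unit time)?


Long-run renewal rate = 1/E(X)
= 1/4.6500
= 0.2151

0.2151


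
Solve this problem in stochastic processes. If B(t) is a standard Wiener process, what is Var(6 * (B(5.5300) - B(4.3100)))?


Var(alpha*(B(t)-B(s))) = alpha^2 * (t-s)
= 6^2 * (5.5300 - 4.3100)
= 36 * 1.2200
= 43.9200

43.9200


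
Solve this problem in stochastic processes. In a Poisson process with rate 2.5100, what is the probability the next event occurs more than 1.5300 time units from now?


P(X > t) = exp(-lambda * t)
= exp(-2.5100 * 1.5300)
= exp(-3.8403) = 0.0215

0.0215


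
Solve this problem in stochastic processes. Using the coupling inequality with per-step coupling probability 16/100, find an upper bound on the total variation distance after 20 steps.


TV distance bound <= (1-delta)^n
= (1 - 0.1600)^20
= 0.8400^20
= 0.0306

0.0306


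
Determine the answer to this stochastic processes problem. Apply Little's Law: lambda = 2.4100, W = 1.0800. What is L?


Little's Law: L = lambda * W
= 2.4100 * 1.0800
= 2.6028

2.6028


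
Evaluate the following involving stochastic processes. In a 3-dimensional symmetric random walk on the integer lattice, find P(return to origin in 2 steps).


P(return in 2 steps) = P(reverse first step) = 1/(2d)
= 1/6
= 0.1667

0.1667


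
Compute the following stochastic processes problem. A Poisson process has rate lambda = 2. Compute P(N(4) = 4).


P(N(t)=k) = (lambda*t)^k * exp(-lambda*t) / k!
lambda*t = 8
= 8^4 * exp(-8) / 4!
= 4096 * 3.3546e-04 / 24
= 0.0573

0.0573


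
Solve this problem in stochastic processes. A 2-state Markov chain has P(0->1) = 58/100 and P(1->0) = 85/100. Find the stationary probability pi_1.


Stationary distribution: pi_0 = p10/(p01+p10), pi_1 = p01/(p01+p10)
p01 = 0.5800, p10 = 0.8500
pi_1 = 0.4056

0.4056


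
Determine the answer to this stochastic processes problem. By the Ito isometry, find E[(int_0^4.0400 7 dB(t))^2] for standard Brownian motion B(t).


By Ito isometry: E[(int f dB)^2] = int f^2 dt
= 7^2 * 4.0400
= 49 * 4.0400 = 197.9600

197.9600


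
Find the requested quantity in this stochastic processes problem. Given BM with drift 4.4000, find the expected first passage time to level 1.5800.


Expected first passage time = a/mu
= 1.5800/4.4000
= 0.3591

0.3591


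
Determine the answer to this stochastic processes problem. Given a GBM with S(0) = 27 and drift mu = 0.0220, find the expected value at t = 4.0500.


E[S(t)] = S(0) * exp(mu * t)
= 27 * exp(0.0220 * 4.0500)
= 27 * 1.0932
= 29.5161

29.5161


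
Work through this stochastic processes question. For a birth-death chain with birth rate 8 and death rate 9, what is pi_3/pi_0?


For birth-death process, pi_n/pi_0 = (lambda/mu)^n
= (8/9)^3
= 0.7023

0.7023


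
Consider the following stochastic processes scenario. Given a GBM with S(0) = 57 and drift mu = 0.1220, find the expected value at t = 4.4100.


E[S(t)] = S(0) * exp(mu * t)
= 57 * exp(0.1220 * 4.4100)
= 57 * 1.7126
= 97.6189

97.6189


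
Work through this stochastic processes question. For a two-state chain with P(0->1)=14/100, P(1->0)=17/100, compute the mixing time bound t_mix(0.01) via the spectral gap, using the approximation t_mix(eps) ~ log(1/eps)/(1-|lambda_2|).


lambda_2 = |1 - p01 - p10| = |1 - 0.1400 - 0.1700| = 0.6900
t_mix ~ log(1/eps)/(1 - |lambda_2|)
= log(100)/(1 - 0.6900) = 4.6052/0.3100
= 14.8554

14.8554


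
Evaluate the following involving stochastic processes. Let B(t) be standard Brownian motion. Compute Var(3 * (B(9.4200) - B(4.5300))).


Var(alpha*(B(t)-B(s))) = alpha^2 * (t-s)
= 3^2 * (9.4200 - 4.5300)
= 9 * 4.8900
= 44.0100

44.0100


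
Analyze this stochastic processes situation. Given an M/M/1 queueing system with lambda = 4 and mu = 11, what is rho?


rho = lambda/mu
= 4/11
= 0.3636

0.3636


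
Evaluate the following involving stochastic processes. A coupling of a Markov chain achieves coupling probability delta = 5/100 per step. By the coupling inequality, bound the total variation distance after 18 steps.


TV distance bound <= (1-delta)^n
= (1 - 0.0500)^18
= 0.9500^18
= 0.3972

0.3972


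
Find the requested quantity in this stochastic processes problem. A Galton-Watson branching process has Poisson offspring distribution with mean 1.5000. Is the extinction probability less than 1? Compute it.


Since mu = 1.5000 > 1, extinction prob q < 1.
Solve s = exp(mu*(s-1)) iteratively.
q = 0.4172

0.4172


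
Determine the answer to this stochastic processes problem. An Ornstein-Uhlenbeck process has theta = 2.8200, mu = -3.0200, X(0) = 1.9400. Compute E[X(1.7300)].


E[X(t)] = mu + (X(0) - mu)*exp(-theta*t)
= -3.0200 + (1.9400 - -3.0200)*exp(-2.8200*1.7300)
= -3.0200 + 4.9600 * 0.0076
= -2.9823

-2.9823


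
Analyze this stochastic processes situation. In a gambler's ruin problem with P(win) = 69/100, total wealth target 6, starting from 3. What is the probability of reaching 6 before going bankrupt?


Gambler's ruin formula:
r = q/p = 0.3100/0.6900 = 0.4493
P(win) = (1 - r^i)/(1 - r^N)
= (1 - 0.4493^3)/(1 - 0.4493^6)
= 0.9169

0.9169


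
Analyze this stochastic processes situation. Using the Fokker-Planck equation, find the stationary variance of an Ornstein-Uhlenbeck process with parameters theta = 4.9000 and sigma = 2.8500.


Stationary variance = sigma^2 / (2*theta)
= 2.8500^2 / (2*4.9000)
= 8.1225 / 9.8000
= 0.8288

0.8288


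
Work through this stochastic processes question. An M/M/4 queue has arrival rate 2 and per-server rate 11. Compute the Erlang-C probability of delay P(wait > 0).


a = lambda/mu = 0.1818
rho = a/c = 0.0455
Erlang-C formula applied:
C(c,a) = 3.9772e-05

3.9772e-05


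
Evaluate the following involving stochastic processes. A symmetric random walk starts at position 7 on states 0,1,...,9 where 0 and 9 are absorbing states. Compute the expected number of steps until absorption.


For symmetric RW on 0,...,N with absorbing barriers, E(i) = i*(N-i)
E(7) = 7 * 2 = 14

14


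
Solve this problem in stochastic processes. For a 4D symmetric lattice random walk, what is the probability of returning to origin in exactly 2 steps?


P(return in 2 steps) = P(reverse first step) = 1/(2d)
= 1/8
= 0.1250

0.1250


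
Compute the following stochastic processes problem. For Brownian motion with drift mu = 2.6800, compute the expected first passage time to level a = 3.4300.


Expected first passage time = a/mu
= 3.4300/2.6800
= 1.2799

1.2799


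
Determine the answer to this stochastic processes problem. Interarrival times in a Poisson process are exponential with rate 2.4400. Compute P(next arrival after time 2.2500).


P(X > t) = exp(-lambda * t)
= exp(-2.4400 * 2.2500)
= exp(-5.4900) = 0.0041

0.0041


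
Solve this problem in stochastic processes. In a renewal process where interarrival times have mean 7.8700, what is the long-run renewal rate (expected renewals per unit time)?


Long-run renewal rate = 1/E(X)
= 1/7.8700
= 0.1271

0.1271


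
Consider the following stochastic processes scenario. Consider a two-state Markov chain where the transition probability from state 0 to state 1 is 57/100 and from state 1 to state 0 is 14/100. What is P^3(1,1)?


Computing P^3 by matrix multiplication.
P = [[0.4300, 0.5700], [0.1400, 0.8600]]
After raising P to the power 3:
P^3(1,1) = 0.8076

0.8076


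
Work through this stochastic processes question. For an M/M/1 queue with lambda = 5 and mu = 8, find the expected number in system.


rho = 5/8 = 0.6250
L = rho/(1-rho)
= 0.6250/0.3750
= 1.6667

1.6667


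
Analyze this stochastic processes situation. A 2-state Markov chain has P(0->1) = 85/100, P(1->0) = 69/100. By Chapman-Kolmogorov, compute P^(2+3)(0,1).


P^5 = P^2 * P^3
Computing via matrix multiplication of the transition matrix.
Entry (0,1) of P^5 = 0.5773

0.5773


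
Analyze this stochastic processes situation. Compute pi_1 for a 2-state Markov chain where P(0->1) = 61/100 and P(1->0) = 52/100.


Stationary distribution: pi_0 = p10/(p01+p10), pi_1 = p01/(p01+p10)
p01 = 0.6100, p10 = 0.5200
pi_1 = 0.5398

0.5398


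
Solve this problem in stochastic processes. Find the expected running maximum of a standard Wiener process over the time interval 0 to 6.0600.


E(max B(s)) = sqrt(2t/pi)
= sqrt(2*6.0600/pi)
= sqrt(3.8579)
= 1.9642

1.9642


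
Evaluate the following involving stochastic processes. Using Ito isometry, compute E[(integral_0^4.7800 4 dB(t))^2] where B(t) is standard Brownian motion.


By Ito isometry: E[(int f dB)^2] = int f^2 dt
= 4^2 * 4.7800
= 16 * 4.7800 = 76.4800

76.4800


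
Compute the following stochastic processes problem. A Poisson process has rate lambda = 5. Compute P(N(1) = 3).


P(N(t)=k) = (lambda*t)^k * exp(-lambda*t) / k!
lambda*t = 5
= 5^3 * exp(-5) / 3!
= 125 * 0.0067 / 6
= 0.1404

0.1404


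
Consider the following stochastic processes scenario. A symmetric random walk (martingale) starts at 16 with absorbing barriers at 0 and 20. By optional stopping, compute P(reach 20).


By optional stopping theorem: E(M at tau) = M(0) = 16
P(hit 20)*20 + P(hit 0)*0 = 16
P(hit 20) = (16 - 0)/(20 - 0) = 4/5 = 0.8000

0.8000


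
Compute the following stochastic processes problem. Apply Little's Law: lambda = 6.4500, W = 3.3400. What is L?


Little's Law: L = lambda * W
= 6.4500 * 3.3400
= 21.5430

21.5430


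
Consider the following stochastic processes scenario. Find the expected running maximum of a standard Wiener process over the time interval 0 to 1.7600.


E(max B(s)) = sqrt(2t/pi)
= sqrt(2*1.7600/pi)
= sqrt(1.1205)
= 1.0585

1.0585


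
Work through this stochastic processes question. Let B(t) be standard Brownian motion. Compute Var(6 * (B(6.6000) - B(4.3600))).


Var(alpha*(B(t)-B(s))) = alpha^2 * (t-s)
= 6^2 * (6.6000 - 4.3600)
= 36 * 2.2400
= 80.6400

80.6400


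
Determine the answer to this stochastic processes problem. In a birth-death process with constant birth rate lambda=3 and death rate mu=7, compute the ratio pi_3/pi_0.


For birth-death process, pi_n/pi_0 = (lambda/mu)^n
= (3/7)^3
= 0.0787

0.0787


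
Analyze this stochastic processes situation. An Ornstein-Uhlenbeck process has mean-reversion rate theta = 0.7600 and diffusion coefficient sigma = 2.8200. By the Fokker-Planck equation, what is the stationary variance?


Stationary variance = sigma^2 / (2*theta)
= 2.8200^2 / (2*0.7600)
= 7.9524 / 1.5200
= 5.2318

5.2318


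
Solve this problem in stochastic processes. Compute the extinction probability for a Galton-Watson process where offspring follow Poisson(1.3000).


Since mu = 1.3000 > 1, extinction prob q < 1.
Solve s = exp(mu*(s-1)) iteratively.
q = 0.5770

0.5770


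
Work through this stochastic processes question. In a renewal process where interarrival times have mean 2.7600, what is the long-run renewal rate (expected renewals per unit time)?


Long-run renewal rate = 1/E(X)
= 1/2.7600
= 0.3623

0.3623


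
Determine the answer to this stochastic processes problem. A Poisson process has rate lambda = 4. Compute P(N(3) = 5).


P(N(t)=k) = (lambda*t)^k * exp(-lambda*t) / k!
lambda*t = 12
= 12^5 * exp(-12) / 5!
= 248832 * 6.1442e-06 / 120
= 0.0127

0.0127


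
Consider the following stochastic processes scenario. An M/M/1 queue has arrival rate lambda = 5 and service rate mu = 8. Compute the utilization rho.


rho = lambda/mu
= 5/8
= 0.6250

0.6250


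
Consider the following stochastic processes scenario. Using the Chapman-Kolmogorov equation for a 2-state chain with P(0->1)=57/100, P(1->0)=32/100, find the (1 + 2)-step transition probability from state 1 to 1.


P^3 = P^1 * P^2
Computing via matrix multiplication of the transition matrix.
Entry (1,1) of P^3 = 0.6409

0.6409


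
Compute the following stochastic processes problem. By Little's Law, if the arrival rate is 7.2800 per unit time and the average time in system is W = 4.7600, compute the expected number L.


Little's Law: L = lambda * W
= 7.2800 * 4.7600
= 34.6528

34.6528


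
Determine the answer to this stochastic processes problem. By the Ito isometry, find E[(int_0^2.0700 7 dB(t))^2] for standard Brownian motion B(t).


By Ito isometry: E[(int f dB)^2] = int f^2 dt
= 7^2 * 2.0700
= 49 * 2.0700 = 101.4300

101.4300


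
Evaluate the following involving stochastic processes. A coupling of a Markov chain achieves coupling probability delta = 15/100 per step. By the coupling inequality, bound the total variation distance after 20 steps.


TV distance bound <= (1-delta)^n
= (1 - 0.1500)^20
= 0.8500^20
= 0.0388

0.0388


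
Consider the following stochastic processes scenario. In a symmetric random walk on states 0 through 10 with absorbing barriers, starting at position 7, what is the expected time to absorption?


For symmetric RW on 0,...,N with absorbing barriers, E(i) = i*(N-i)
E(7) = 7 * 3 = 21

21


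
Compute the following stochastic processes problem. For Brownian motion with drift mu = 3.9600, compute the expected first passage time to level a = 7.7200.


Expected first passage time = a/mu
= 7.7200/3.9600
= 1.9495

1.9495


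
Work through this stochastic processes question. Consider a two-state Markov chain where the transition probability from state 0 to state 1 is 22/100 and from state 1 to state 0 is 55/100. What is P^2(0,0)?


Computing P^2 by matrix multiplication.
P = [[0.7800, 0.2200], [0.5500, 0.4500]]
After raising P to the power 2:
P^2(0,0) = 0.7294

0.7294


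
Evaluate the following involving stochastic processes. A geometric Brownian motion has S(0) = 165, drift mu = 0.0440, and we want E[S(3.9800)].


E[S(t)] = S(0) * exp(mu * t)
= 165 * exp(0.0440 * 3.9800)
= 165 * 1.1914
= 196.5792

196.5792


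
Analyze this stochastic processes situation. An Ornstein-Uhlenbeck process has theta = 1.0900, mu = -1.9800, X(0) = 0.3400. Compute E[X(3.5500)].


E[X(t)] = mu + (X(0) - mu)*exp(-theta*t)
= -1.9800 + (0.3400 - -1.9800)*exp(-1.0900*3.5500)
= -1.9800 + 2.3200 * 0.0209
= -1.9316

-1.9316


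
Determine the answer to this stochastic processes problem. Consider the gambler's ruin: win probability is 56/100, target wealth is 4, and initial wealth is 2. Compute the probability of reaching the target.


Gambler's ruin formula:
r = q/p = 0.4400/0.5600 = 0.7857
P(win) = (1 - r^i)/(1 - r^N)
= (1 - 0.7857^2)/(1 - 0.7857^4)
= 0.6183

0.6183


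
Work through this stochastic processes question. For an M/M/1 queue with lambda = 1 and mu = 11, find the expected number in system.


rho = 1/11 = 0.0909
L = rho/(1-rho)
= 0.0909/0.9091
= 0.1000

0.1000


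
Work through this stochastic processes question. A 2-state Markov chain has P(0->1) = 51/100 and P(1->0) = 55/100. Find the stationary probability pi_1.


Stationary distribution: pi_0 = p10/(p01+p10), pi_1 = p01/(p01+p10)
p01 = 0.5100, p10 = 0.5500
pi_1 = 0.4811

0.4811


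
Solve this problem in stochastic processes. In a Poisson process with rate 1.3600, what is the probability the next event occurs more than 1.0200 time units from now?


P(X > t) = exp(-lambda * t)
= exp(-1.3600 * 1.0200)
= exp(-1.3872) = 0.2498

0.2498


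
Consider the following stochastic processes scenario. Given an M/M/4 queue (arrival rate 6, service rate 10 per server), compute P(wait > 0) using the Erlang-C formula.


a = lambda/mu = 0.6000
rho = a/c = 0.1500
Erlang-C formula applied:
C(c,a) = 0.0035

0.0035


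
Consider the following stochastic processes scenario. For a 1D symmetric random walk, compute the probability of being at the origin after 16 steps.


P(S(16) = 0) = C(16,8) / 4^8
= 12870 / 65536
= 0.1964

0.1964


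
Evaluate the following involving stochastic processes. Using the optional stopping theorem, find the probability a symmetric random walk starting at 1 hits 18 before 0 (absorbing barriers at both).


By optional stopping theorem: E(M at tau) = M(0) = 1
P(hit 18)*18 + P(hit 0)*0 = 1
P(hit 18) = (1 - 0)/(18 - 0) = 1/18 = 0.0556

0.0556


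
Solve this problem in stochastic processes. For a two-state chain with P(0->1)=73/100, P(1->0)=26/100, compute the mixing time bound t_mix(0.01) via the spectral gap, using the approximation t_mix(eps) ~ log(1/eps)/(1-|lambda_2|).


lambda_2 = |1 - p01 - p10| = |1 - 0.7300 - 0.2600| = 0.0100
t_mix ~ log(1/eps)/(1 - |lambda_2|)
= log(100)/(1 - 0.0100) = 4.6052/0.9900
= 4.6517

4.6517


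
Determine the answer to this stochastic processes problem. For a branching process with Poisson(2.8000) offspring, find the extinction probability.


Since mu = 2.8000 > 1, extinction prob q < 1.
Solve s = exp(mu*(s-1)) iteratively.
q = 0.0750

0.0750


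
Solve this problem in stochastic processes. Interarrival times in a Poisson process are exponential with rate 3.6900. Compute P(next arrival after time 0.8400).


P(X > t) = exp(-lambda * t)
= exp(-3.6900 * 0.8400)
= exp(-3.0996) = 0.0451

0.0451


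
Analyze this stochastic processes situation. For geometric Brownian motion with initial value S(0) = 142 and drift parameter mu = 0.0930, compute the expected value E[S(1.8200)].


E[S(t)] = S(0) * exp(mu * t)
= 142 * exp(0.0930 * 1.8200)
= 142 * 1.1844
= 168.1888

168.1888


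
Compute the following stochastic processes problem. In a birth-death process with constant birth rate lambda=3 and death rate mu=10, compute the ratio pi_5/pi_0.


For birth-death process, pi_n/pi_0 = (lambda/mu)^n
= (3/10)^5
= 0.0024

0.0024


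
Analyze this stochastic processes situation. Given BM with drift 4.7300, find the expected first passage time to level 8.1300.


Expected first passage time = a/mu
= 8.1300/4.7300
= 1.7188

1.7188


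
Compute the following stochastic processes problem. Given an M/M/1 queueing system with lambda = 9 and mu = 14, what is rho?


rho = lambda/mu
= 9/14
= 0.6429

0.6429


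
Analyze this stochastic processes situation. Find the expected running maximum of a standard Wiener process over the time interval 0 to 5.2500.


E(max B(s)) = sqrt(2t/pi)
= sqrt(2*5.2500/pi)
= sqrt(3.3423)
= 1.8282

1.8282


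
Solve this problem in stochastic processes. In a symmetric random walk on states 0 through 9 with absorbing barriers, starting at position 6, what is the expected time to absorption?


For symmetric RW on 0,...,N with absorbing barriers, E(i) = i*(N-i)
E(6) = 6 * 3 = 18

18


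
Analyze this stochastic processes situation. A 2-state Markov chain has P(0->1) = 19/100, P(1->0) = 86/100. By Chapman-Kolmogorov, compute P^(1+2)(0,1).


P^3 = P^1 * P^2
Computing via matrix multiplication of the transition matrix.
Entry (0,1) of P^3 = 0.1810

0.1810


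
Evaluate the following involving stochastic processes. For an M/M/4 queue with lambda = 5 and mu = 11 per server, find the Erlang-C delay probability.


a = lambda/mu = 0.4545
rho = a/c = 0.1136
Erlang-C formula applied:
C(c,a) = 0.0013

0.0013


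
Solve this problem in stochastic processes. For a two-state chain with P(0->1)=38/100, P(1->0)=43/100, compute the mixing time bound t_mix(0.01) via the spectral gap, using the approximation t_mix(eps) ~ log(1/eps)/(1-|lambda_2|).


lambda_2 = |1 - p01 - p10| = |1 - 0.3800 - 0.4300| = 0.1900
t_mix ~ log(1/eps)/(1 - |lambda_2|)
= log(100)/(1 - 0.1900) = 4.6052/0.8100
= 5.6854

5.6854


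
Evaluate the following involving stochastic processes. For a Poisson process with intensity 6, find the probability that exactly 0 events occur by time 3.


P(N(t)=k) = (lambda*t)^k * exp(-lambda*t) / k!
lambda*t = 18
= 18^0 * exp(-18) / 0!
= 1 * 1.5230e-08 / 1
= 1.5230e-08

1.5230e-08


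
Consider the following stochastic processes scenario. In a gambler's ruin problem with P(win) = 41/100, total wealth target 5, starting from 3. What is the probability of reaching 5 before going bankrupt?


Gambler's ruin formula:
r = q/p = 0.5900/0.4100 = 1.4390
P(win) = (1 - r^i)/(1 - r^N)
= (1 - 1.4390^3)/(1 - 1.4390^5)
= 0.3829

0.3829


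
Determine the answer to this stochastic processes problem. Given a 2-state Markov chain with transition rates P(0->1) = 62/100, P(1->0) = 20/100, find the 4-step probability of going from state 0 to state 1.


Computing P^4 by matrix multiplication.
P = [[0.3800, 0.6200], [0.2000, 0.8000]]
After raising P to the power 4:
P^4(0,1) = 0.7553

0.7553


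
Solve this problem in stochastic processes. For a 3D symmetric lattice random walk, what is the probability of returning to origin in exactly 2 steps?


P(return in 2 steps) = P(reverse first step) = 1/(2d)
= 1/6
= 0.1667

0.1667


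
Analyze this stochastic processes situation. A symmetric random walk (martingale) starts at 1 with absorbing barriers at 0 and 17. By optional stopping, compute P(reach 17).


By optional stopping theorem: E(M at tau) = M(0) = 1
P(hit 17)*17 + P(hit 0)*0 = 1
P(hit 17) = (1 - 0)/(17 - 0) = 1/17 = 0.0588

0.0588
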